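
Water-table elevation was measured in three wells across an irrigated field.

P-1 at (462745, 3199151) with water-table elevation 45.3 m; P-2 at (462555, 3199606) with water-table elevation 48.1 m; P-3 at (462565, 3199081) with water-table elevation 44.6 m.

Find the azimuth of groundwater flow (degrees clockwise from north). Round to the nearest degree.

With h = a·x + b·y + c and P-1 as origin, the differences give:
  (-190)·a + 455·b = +2.8
  (-180)·a + (-70)·b = -0.7
Eliminate b (×(-70) and ×455, subtract): 95200·a = 122.50 → a = ∂h/∂x = +0.001287
Back-substitute: b = ∂h/∂y = +0.006691.
Flow direction (−∇h) has components (-0.001287 E, -0.006691 N).
Azimuth = atan2(E, N) = atan2(-0.001287, -0.006691) = 190.9° ≈ 191°.

191°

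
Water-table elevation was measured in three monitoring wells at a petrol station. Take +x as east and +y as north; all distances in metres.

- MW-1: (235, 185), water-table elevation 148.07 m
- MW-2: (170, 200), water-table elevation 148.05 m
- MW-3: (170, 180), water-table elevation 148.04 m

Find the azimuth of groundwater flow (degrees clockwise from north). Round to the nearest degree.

Differences from MW-1: to MW-2 (Δx, Δy, Δh) = (-65, 15, -0.02); to MW-3 = (-65, -5, -0.03).
Solve a·Δx + b·Δy = Δh: det = (-65)·(-5) − (-65)·15 = 1300.
∂h/∂x = [(-0.02)·(-5) − (-0.03)·15] / 1300 = +0.0004231
∂h/∂y = [(-65)·(-0.03) − (-65)·(-0.02)] / 1300 = +0.0005000
Flow direction (−∇h) has components (-0.0004231 E, -0.0005000 N).
Azimuth = atan2(E, N) = atan2(-0.0004231, -0.0005000) = 220.2° ≈ 220°.

220°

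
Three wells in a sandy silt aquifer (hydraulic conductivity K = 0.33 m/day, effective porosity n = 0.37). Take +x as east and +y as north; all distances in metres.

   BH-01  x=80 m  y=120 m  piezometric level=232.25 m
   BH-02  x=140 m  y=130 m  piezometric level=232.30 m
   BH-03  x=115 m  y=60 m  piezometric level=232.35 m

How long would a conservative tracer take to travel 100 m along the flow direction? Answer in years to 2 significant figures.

With h = a·x + b·y + c and BH-01 as origin, the differences give:
  60·a + 10·b = +0.05
  35·a + (-60)·b = +0.10
Eliminate b (×(-60) and ×10, subtract): -3950·a = -4.000 → a = ∂h/∂x = +0.001013
Back-substitute: b = ∂h/∂y = -0.001076.
|∇h| = √(0.001013² + -0.001076²) = 0.001478
Seepage velocity v = K·i/n = 0.33 × 0.001478 / 0.37 = 0.001318 m/day.
t = 100 / 0.001318 = 7.587e+04 days = 208 years.

210 years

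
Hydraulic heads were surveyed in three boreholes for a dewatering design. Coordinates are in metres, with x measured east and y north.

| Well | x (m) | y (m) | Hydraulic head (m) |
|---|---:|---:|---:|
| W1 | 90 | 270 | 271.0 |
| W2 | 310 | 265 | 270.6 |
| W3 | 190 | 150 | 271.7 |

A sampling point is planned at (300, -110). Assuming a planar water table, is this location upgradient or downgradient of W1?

Three-point gradient (reference W1): Δ to W2 = (220, -5, -0.4), Δ to W3 = (100, -120, +0.7).
∂h/∂x = -0.001988, ∂h/∂y = -0.007490 (det = -25900).
Head at (300, -110) = 271.0 + (-0.001988)·(210) + (-0.007490)·(-380) = 273.43 m.
That is higher than the 271.0 m at W1, so the point is upgradient.

upgradient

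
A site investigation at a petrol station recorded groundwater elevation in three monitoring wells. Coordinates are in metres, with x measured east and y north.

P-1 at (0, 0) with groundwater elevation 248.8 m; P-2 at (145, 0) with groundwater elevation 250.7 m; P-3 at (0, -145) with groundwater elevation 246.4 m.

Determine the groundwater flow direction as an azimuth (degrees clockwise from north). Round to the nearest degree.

∂h/∂x = (250.7 − 248.8) / (145 − 0) = +0.01310
∂h/∂y = (246.4 − 248.8) / (-145 − 0) = +0.01655
Flow direction (−∇h) has components (-0.01310 E, -0.01655 N).
Azimuth = atan2(E, N) = atan2(-0.01310, -0.01655) = 218.4° ≈ 218°.

218°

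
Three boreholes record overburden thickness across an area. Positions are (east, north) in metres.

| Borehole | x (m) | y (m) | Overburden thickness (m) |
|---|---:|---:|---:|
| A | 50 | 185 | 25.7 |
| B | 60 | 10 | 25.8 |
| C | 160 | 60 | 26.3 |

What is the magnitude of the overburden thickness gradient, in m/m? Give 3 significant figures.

Taking A as reference: B−A = (10, -175, +0.1); C−A = (110, -125, +0.6).
Solve a·Δx + b·Δy = Δd: det = 10·(-125) − 110·(-175) = 18000.
∂d/∂x = [(+0.1)·(-125) − (+0.6)·(-175)] / 18000 = +0.005139
∂d/∂y = [10·(+0.6) − 110·(+0.1)] / 18000 = -0.0002778
|∇f| = √(0.005139² + -0.0002778²) = 0.005147 m/m

0.00515 m/m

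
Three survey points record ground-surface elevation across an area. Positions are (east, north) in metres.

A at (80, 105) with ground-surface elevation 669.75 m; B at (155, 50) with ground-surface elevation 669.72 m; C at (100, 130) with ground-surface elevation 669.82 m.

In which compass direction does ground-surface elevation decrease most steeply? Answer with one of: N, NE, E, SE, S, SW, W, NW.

Differences from A: to B (Δx, Δy, Δh) = (75, -55, -0.03); to C = (20, 25, +0.07).
Solve a·Δx + b·Δy = Δz: det = 75·25 − 20·(-55) = 2975.
∂z/∂x = [(-0.03)·25 − (+0.07)·(-55)] / 2975 = +0.001042
∂z/∂y = [75·(+0.07) − 20·(-0.03)] / 2975 = +0.001966
Steepest decrease is along −∇f = (-0.001042 E, -0.001966 N) → southwest.

SW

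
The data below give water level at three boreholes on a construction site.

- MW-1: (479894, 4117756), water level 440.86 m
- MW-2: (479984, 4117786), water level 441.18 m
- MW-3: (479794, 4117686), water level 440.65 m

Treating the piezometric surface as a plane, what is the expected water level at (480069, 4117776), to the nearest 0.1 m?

Three-point gradient (reference MW-1): Δ to MW-2 = (90, 30, +0.32), Δ to MW-3 = (-100, -70, -0.21).
∂h/∂x = +0.004879, ∂h/∂y = -0.003970 (det = -3300).
h(480069, 4117776) = 440.86 + (+0.004879)·(175) + (-0.003970)·(20) = 440.86 +0.854 -0.079 = 441.634 m.

441.6 m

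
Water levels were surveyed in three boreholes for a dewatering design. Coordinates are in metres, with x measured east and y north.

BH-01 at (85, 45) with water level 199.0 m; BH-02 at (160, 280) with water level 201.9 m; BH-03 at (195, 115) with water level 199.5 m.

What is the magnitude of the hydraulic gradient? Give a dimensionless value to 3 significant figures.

0.0143

With h = a·x + b·y + c and BH-01 as origin, the differences give:
  75·a + 235·b = +2.9
  110·a + 70·b = +0.5
Eliminate b (×70 and ×235, subtract): -20600·a = 85.50 → a = ∂h/∂x = -0.004150
Back-substitute: b = ∂h/∂y = +0.01367.
|∇h| = √(-0.004150² + 0.01367²) = 0.01429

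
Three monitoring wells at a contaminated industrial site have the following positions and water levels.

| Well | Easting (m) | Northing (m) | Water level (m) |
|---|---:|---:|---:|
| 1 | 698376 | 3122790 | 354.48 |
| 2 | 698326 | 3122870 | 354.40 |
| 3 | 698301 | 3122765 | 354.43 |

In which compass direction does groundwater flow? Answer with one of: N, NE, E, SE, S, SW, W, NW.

Three-point gradient (reference 1): Δ to 2 = (-50, 80, -0.08), Δ to 3 = (-75, -25, -0.05).
∂h/∂x = +0.0008276, ∂h/∂y = -0.0004828 (det = 7250).
Flow = −∇h = (-0.0008276 east, +0.0004828 north), which points northwest.

NW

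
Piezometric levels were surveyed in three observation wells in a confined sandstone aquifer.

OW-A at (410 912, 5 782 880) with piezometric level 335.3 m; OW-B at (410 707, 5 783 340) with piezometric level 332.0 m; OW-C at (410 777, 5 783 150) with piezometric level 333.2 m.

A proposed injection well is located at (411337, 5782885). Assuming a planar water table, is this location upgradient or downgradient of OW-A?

upgradient

With h = a·x + b·y + c and OW-A as origin, the differences give:
  (-205)·a + 460·b = -3.3
  (-135)·a + 270·b = -2.1
Eliminate b (×270 and ×460, subtract): 6750·a = 75.00 → a = ∂h/∂x = +0.01111
Back-substitute: b = ∂h/∂y = -0.002222.
Head at (411337, 5782885) = 335.3 + (+0.01111)·(425) + (-0.002222)·(5) = 340.01 m.
That is higher than the 335.3 m at OW-A, so the point is upgradient.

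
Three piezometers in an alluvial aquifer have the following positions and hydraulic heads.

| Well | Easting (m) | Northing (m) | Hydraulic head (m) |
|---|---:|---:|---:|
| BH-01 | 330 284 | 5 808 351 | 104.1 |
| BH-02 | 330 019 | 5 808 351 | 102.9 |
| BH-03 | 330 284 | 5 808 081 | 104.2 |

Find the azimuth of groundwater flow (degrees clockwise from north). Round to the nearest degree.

275°

∂h/∂x = (102.9 − 104.1) / (330019 − 330284) = +0.004528
∂h/∂y = (104.2 − 104.1) / (5808081 − 5808351) = -0.0003704
Flow direction (−∇h) has components (-0.004528 E, +0.0003704 N).
Azimuth = atan2(E, N) = atan2(-0.004528, +0.0003704) = 274.7° ≈ 275°.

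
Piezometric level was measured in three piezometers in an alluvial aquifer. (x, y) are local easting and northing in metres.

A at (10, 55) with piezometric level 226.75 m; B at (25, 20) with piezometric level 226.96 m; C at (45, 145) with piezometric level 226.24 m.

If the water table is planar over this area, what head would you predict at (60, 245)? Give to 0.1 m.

With h = a·x + b·y + c and A as origin, the differences give:
  15·a + (-35)·b = +0.21
  35·a + 90·b = -0.51
Eliminate b (×90 and ×(-35), subtract): 2575·a = 1.050 → a = ∂h/∂x = +0.0004078
Back-substitute: b = ∂h/∂y = -0.005825.
h(60, 245) = 226.75 + (+0.0004078)·(50) + (-0.005825)·(190) = 226.75 +0.020 -1.107 = 225.664 m.

225.7 m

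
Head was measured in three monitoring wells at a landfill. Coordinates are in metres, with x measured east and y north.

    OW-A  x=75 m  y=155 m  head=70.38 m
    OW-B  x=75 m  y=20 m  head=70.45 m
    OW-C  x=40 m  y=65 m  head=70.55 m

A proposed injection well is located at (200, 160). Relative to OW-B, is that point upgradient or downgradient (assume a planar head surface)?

downgradient

Differences from OW-A: to OW-B (Δx, Δy, Δh) = (0, -135, +0.07); to OW-C = (-35, -90, +0.17).
Determinant of the coordinate differences = 0·(-90) − (-35)·(-135) = -4725.
∂h/∂x = [(+0.07)·(-90) − (+0.17)·(-135)] / -4725 = -0.003524
∂h/∂y = [0·(+0.17) − (-35)·(+0.07)] / -4725 = -0.0005185
Head at (200, 160) = 70.38 + (-0.003524)·(125) + (-0.0005185)·(5) = 69.94 m.
That is lower than the 70.45 m at OW-B, so the point is downgradient.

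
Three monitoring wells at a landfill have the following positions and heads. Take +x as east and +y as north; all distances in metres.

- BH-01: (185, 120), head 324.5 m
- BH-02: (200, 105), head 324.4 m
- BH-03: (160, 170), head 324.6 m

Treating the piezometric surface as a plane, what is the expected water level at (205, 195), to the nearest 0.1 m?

324.1 m

Differences from BH-01: to BH-02 (Δx, Δy, Δh) = (15, -15, -0.1); to BH-03 = (-25, 50, +0.1).
Solve a·Δx + b·Δy = Δh: det = 15·50 − (-25)·(-15) = 375.
∂h/∂x = [(-0.1)·50 − (+0.1)·(-15)] / 375 = -0.009333
∂h/∂y = [15·(+0.1) − (-25)·(-0.1)] / 375 = -0.002667
h(205, 195) = 324.5 + (-0.009333)·(20) + (-0.002667)·(75) = 324.5 -0.187 -0.200 = 324.113 m.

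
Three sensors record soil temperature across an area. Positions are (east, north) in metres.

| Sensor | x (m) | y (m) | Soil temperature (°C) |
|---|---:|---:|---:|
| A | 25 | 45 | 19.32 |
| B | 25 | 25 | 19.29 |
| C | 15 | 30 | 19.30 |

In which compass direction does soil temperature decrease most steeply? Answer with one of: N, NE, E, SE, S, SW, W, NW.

S

With T = a·x + b·y + c and A as origin, the differences give:
  0·a + (-20)·b = -0.03
  (-10)·a + (-15)·b = -0.02
Eliminate b (×(-15) and ×(-20), subtract): -200·a = 0.050 → a = ∂T/∂x = -0.0002500
Back-substitute: b = ∂T/∂y = +0.001500.
Steepest decrease is along −∇f = (+0.0002500 E, -0.001500 N) → south.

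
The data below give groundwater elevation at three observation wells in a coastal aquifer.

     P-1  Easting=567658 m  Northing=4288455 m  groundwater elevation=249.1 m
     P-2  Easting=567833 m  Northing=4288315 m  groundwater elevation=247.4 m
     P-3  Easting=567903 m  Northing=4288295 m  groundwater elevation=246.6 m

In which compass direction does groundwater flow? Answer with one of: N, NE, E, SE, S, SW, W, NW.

With h = a·x + b·y + c and P-1 as origin, the differences give:
  175·a + (-140)·b = -1.7
  245·a + (-160)·b = -2.5
Eliminate b (×(-160) and ×(-140), subtract): 6300·a = -78.00 → a = ∂h/∂x = -0.01238
Back-substitute: b = ∂h/∂y = -0.003333.
Flow = −∇h = (+0.01238 east, +0.003333 north), which points east.

E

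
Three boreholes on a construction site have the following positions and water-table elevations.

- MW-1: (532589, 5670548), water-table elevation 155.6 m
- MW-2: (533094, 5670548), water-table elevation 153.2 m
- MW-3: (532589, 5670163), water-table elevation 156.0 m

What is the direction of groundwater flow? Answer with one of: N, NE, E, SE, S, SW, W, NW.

E

∂h/∂x = (153.2 − 155.6) / (533094 − 532589) = -0.004752
∂h/∂y = (156.0 − 155.6) / (5670163 − 5670548) = -0.001039
Flow = −∇h = (+0.004752 east, +0.001039 north), which points east.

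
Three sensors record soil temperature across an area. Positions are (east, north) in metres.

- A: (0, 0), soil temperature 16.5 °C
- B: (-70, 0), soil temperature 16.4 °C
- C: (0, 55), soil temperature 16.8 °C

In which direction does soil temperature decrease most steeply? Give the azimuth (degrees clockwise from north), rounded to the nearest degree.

∂T/∂x = (16.4 − 16.5) / (-70 − 0) = +0.001429
∂T/∂y = (16.8 − 16.5) / (55 − 0) = +0.005455
Steepest decrease is along −∇f: components (-0.001429 E, -0.005455 N).
Azimuth = atan2(-0.001429, -0.005455) = 194.7° ≈ 195°.

195°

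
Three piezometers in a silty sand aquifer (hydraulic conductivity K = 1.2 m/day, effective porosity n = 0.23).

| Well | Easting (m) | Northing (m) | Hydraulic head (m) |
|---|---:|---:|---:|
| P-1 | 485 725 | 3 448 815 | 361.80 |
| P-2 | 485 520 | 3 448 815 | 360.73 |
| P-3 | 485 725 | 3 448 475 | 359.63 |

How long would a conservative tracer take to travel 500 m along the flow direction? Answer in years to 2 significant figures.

32 years

∂h/∂x = (360.73 − 361.80) / (485520 − 485725) = +0.005220
∂h/∂y = (359.63 − 361.80) / (3448475 − 3448815) = +0.006382
|∇h| = √(0.005220² + 0.006382²) = 0.008245
Seepage velocity v = K·i/n = 1.2 × 0.008245 / 0.23 = 0.04302 m/day.
t = 500 / 0.04302 = 1.162e+04 days = 31.8 years.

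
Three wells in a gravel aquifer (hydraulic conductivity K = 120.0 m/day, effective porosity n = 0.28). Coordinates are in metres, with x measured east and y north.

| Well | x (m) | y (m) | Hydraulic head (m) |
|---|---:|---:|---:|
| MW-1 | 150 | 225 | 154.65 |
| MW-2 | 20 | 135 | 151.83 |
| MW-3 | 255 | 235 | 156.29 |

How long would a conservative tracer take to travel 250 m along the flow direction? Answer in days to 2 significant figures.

With h = a·x + b·y + c and MW-1 as origin, the differences give:
  (-130)·a + (-90)·b = -2.82
  105·a + 10·b = +1.64
Eliminate b (×10 and ×(-90), subtract): 8150·a = 119.400 → a = ∂h/∂x = +0.01465
Back-substitute: b = ∂h/∂y = +0.01017.
|∇h| = √(0.01465² + 0.01017²) = 0.01783
Seepage velocity v = K·i/n = 120.0 × 0.01783 / 0.28 = 7.641 m/day.
t = 250 / 7.641 = 32.72 days.

33 days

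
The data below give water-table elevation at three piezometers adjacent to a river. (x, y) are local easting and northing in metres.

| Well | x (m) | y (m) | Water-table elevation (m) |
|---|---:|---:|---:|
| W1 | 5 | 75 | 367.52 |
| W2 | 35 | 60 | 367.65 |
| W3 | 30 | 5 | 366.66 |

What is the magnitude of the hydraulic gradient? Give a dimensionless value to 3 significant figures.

0.0211

Differences from W1: to W2 (Δx, Δy, Δh) = (30, -15, +0.13); to W3 = (25, -70, -0.86).
Solve a·Δx + b·Δy = Δh: det = 30·(-70) − 25·(-15) = -1725.
∂h/∂x = [(+0.13)·(-70) − (-0.86)·(-15)] / -1725 = +0.01275
∂h/∂y = [30·(-0.86) − 25·(+0.13)] / -1725 = +0.01684
|∇h| = √(0.01275² + 0.01684²) = 0.02112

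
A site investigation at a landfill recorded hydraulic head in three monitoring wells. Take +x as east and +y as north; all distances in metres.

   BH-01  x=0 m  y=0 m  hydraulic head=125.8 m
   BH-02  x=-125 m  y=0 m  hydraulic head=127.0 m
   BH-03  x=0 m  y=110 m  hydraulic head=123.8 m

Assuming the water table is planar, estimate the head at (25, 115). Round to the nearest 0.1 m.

∂h/∂x = (127.0 − 125.8) / (-125 − 0) = -0.009600
∂h/∂y = (123.8 − 125.8) / (110 − 0) = -0.01818
h(25, 115) = 125.8 + (-0.009600)·(25) + (-0.01818)·(115) = 125.8 -0.240 -2.091 = 123.469 m.

123.5 m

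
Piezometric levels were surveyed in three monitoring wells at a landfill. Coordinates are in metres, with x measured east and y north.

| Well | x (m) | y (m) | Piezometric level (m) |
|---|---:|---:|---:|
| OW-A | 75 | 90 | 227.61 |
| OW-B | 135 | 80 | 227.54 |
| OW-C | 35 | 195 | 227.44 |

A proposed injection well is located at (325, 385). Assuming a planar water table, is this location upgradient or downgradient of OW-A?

downgradient

Taking OW-A as reference: OW-B−OW-A = (60, -10, -0.07); OW-C−OW-A = (-40, 105, -0.17).
Determinant of the coordinate differences = 60·105 − (-40)·(-10) = 5900.
∂h/∂x = [(-0.07)·105 − (-0.17)·(-10)] / 5900 = -0.001534
∂h/∂y = [60·(-0.17) − (-40)·(-0.07)] / 5900 = -0.002203
Head at (325, 385) = 227.61 + (-0.001534)·(250) + (-0.002203)·(295) = 226.58 m.
That is lower than the 227.61 m at OW-A, so the point is downgradient.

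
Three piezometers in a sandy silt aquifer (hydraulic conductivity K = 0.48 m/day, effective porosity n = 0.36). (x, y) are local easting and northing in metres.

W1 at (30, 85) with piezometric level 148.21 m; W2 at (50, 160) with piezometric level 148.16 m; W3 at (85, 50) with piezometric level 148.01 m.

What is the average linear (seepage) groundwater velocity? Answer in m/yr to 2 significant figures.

Taking W1 as reference: W2−W1 = (20, 75, -0.05); W3−W1 = (55, -35, -0.20).
Determinant of the coordinate differences = 20·(-35) − 55·75 = -4825.
∂h/∂x = [(-0.05)·(-35) − (-0.20)·75] / -4825 = -0.003472
∂h/∂y = [20·(-0.20) − 55·(-0.05)] / -4825 = +0.0002591
|∇h| = √(-0.003472² + 0.0002591²) = 0.003482
Seepage velocity v = K·i/n = 0.48 × 0.003482 / 0.36 = 0.004643 m/day = 1.696 m/yr.

1.7 m/yr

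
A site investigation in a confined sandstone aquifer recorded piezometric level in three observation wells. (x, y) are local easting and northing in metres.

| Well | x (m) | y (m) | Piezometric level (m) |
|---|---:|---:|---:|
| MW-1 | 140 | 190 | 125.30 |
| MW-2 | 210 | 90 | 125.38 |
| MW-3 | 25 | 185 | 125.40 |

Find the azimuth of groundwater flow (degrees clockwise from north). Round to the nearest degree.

031°

With h = a·x + b·y + c and MW-1 as origin, the differences give:
  70·a + (-100)·b = +0.08
  (-115)·a + (-5)·b = +0.10
Eliminate b (×(-5) and ×(-100), subtract): -11850·a = 9.600 → a = ∂h/∂x = -0.0008101
Back-substitute: b = ∂h/∂y = -0.001367.
Flow direction (−∇h) has components (+0.0008101 E, +0.001367 N).
Azimuth = atan2(E, N) = atan2(+0.0008101, +0.001367) = 30.7° ≈ 031°.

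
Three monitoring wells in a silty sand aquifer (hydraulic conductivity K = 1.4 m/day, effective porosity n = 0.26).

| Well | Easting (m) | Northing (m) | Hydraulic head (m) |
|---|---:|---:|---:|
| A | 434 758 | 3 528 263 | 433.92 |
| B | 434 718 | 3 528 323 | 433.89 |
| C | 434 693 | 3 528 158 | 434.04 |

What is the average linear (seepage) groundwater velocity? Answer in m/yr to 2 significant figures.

Taking A as reference: B−A = (-40, 60, -0.03); C−A = (-65, -105, +0.12).
Determinant of the coordinate differences = (-40)·(-105) − (-65)·60 = 8100.
∂h/∂x = [(-0.03)·(-105) − (+0.12)·60] / 8100 = -0.0005000
∂h/∂y = [(-40)·(+0.12) − (-65)·(-0.03)] / 8100 = -0.0008333
|∇h| = √(-0.0005000² + -0.0008333²) = 0.0009718
Seepage velocity v = K·i/n = 1.4 × 0.0009718 / 0.26 = 0.005233 m/day = 1.911 m/yr.

1.9 m/yr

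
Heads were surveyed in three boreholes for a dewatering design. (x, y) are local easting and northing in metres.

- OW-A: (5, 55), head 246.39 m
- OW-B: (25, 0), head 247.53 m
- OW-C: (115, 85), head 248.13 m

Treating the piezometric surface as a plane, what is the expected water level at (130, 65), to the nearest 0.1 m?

248.7 m

Differences from OW-A: to OW-B (Δx, Δy, Δh) = (20, -55, +1.14); to OW-C = (110, 30, +1.74).
Determinant of the coordinate differences = 20·30 − 110·(-55) = 6650.
∂h/∂x = [(+1.14)·30 − (+1.74)·(-55)] / 6650 = +0.01953
∂h/∂y = [20·(+1.74) − 110·(+1.14)] / 6650 = -0.01362
h(130, 65) = 246.39 + (+0.01953)·(125) + (-0.01362)·(10) = 246.39 +2.442 -0.136 = 248.695 m.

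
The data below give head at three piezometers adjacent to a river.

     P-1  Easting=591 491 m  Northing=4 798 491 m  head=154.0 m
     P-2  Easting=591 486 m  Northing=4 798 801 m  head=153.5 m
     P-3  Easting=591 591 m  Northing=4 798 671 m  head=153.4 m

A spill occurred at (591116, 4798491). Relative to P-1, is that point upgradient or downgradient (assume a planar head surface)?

upgradient

Differences from P-1: to P-2 (Δx, Δy, Δh) = (-5, 310, -0.5); to P-3 = (100, 180, -0.6).
Determinant of the coordinate differences = (-5)·180 − 100·310 = -31900.
∂h/∂x = [(-0.5)·180 − (-0.6)·310] / -31900 = -0.003009
∂h/∂y = [(-5)·(-0.6) − 100·(-0.5)] / -31900 = -0.001661
Head at (591116, 4798491) = 154.0 + (-0.003009)·(-375) + (-0.001661)·(0) = 155.13 m.
That is higher than the 154.0 m at P-1, so the point is upgradient.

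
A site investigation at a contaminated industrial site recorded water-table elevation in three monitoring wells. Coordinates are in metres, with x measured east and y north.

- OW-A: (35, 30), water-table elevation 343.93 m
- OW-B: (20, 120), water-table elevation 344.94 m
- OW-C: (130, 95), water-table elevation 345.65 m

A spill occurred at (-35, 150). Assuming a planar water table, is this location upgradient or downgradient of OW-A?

Differences from OW-A: to OW-B (Δx, Δy, Δh) = (-15, 90, +1.01); to OW-C = (95, 65, +1.72).
Determinant of the coordinate differences = (-15)·65 − 95·90 = -9525.
∂h/∂x = [(+1.01)·65 − (+1.72)·90] / -9525 = +0.009360
∂h/∂y = [(-15)·(+1.72) − 95·(+1.01)] / -9525 = +0.01278
Head at (-35, 150) = 343.93 + (+0.009360)·(-70) + (+0.01278)·(120) = 344.81 m.
That is higher than the 343.93 m at OW-A, so the point is upgradient.

upgradient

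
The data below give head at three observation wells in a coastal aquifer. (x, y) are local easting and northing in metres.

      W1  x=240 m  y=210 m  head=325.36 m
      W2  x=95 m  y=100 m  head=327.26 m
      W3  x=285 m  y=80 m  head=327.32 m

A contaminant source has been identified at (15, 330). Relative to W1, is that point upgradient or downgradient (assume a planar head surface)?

downgradient

Taking W1 as reference: W2−W1 = (-145, -110, +1.90); W3−W1 = (45, -130, +1.96).
Solve a·Δx + b·Δy = Δh: det = (-145)·(-130) − 45·(-110) = 23800.
∂h/∂x = [(+1.90)·(-130) − (+1.96)·(-110)] / 23800 = -0.001319
∂h/∂y = [(-145)·(+1.96) − 45·(+1.90)] / 23800 = -0.01553
Head at (15, 330) = 325.36 + (-0.001319)·(-225) + (-0.01553)·(120) = 323.79 m.
That is lower than the 325.36 m at W1, so the point is downgradient.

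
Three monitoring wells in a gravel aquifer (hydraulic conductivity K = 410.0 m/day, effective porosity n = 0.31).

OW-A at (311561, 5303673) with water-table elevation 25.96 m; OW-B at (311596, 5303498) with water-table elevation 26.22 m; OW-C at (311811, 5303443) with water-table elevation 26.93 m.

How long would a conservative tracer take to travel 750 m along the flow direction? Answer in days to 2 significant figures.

Three-point gradient (reference OW-A): Δ to OW-B = (35, -175, +0.26), Δ to OW-C = (250, -230, +0.97).
∂h/∂x = +0.003080, ∂h/∂y = -0.0008697 (det = 35700).
|∇h| = √(0.003080² + -0.0008697²) = 0.0032
Seepage velocity v = K·i/n = 410.0 × 0.0032 / 0.31 = 4.232 m/day.
t = 750 / 4.232 = 177.2 days.

180 days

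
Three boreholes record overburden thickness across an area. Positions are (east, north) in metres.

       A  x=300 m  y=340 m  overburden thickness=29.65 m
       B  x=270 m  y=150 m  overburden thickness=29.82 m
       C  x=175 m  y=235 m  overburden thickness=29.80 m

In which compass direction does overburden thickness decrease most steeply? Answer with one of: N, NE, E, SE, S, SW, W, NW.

NE

Differences from A: to B (Δx, Δy, Δh) = (-30, -190, +0.17); to C = (-125, -105, +0.15).
Determinant of the coordinate differences = (-30)·(-105) − (-125)·(-190) = -20600.
∂d/∂x = [(+0.17)·(-105) − (+0.15)·(-190)] / -20600 = -0.0005170
∂d/∂y = [(-30)·(+0.15) − (-125)·(+0.17)] / -20600 = -0.0008131
Steepest decrease is along −∇f = (+0.0005170 E, +0.0008131 N) → northeast.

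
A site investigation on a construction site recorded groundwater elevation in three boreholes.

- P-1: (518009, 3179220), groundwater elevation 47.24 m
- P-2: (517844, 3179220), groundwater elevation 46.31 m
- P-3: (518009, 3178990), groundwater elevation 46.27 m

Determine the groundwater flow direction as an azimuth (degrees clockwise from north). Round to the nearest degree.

∂h/∂x = (46.31 − 47.24) / (517844 − 518009) = +0.005636
∂h/∂y = (46.27 − 47.24) / (3178990 − 3179220) = +0.004217
Flow direction (−∇h) has components (-0.005636 E, -0.004217 N).
Azimuth = atan2(E, N) = atan2(-0.005636, -0.004217) = 233.2° ≈ 233°.

233°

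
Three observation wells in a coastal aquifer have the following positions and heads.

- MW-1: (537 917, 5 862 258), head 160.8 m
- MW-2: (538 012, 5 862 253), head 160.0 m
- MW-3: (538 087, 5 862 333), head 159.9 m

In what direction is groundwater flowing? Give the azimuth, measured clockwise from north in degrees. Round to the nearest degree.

128°

Taking MW-1 as reference: MW-2−MW-1 = (95, -5, -0.8); MW-3−MW-1 = (170, 75, -0.9).
Determinant of the coordinate differences = 95·75 − 170·(-5) = 7975.
∂h/∂x = [(-0.8)·75 − (-0.9)·(-5)] / 7975 = -0.008088
∂h/∂y = [95·(-0.9) − 170·(-0.8)] / 7975 = +0.006332
Flow direction (−∇h) has components (+0.008088 E, -0.006332 N).
Azimuth = atan2(E, N) = atan2(+0.008088, -0.006332) = 128.1° ≈ 128°.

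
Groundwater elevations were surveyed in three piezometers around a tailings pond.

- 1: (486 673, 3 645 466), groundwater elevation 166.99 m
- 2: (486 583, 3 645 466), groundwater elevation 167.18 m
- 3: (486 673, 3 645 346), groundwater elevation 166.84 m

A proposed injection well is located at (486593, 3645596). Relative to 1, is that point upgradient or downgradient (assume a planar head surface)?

∂h/∂x = (167.18 − 166.99) / (486583 − 486673) = -0.002111
∂h/∂y = (166.84 − 166.99) / (3645346 − 3645466) = +0.001250
Head at (486593, 3645596) = 166.99 + (-0.002111)·(-80) + (+0.001250)·(130) = 167.32 m.
That is higher than the 166.99 m at 1, so the point is upgradient.

upgradient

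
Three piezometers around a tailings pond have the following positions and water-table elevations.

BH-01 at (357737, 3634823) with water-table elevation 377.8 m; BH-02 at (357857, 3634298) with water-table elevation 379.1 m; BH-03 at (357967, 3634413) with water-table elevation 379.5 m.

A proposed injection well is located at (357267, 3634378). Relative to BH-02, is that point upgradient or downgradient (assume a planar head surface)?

downgradient

Three-point gradient (reference BH-01): Δ to BH-02 = (120, -525, +1.3), Δ to BH-03 = (230, -410, +1.7).
∂h/∂x = +0.005024, ∂h/∂y = -0.001328 (det = 71550).
Head at (357267, 3634378) = 377.8 + (+0.005024)·(-470) + (-0.001328)·(-445) = 376.03 m.
That is lower than the 379.1 m at BH-02, so the point is downgradient.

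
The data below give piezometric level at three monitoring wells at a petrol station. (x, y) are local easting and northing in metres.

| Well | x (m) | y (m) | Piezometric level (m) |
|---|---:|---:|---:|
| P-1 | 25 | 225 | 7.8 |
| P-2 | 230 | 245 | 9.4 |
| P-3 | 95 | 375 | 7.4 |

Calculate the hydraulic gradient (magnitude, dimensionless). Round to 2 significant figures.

Differences from P-1: to P-2 (Δx, Δy, Δh) = (205, 20, +1.6); to P-3 = (70, 150, -0.4).
Solve a·Δx + b·Δy = Δh: det = 205·150 − 70·20 = 29350.
∂h/∂x = [(+1.6)·150 − (-0.4)·20] / 29350 = +0.008450
∂h/∂y = [205·(-0.4) − 70·(+1.6)] / 29350 = -0.006610
|∇h| = √(0.008450² + -0.006610²) = 0.01073

0.011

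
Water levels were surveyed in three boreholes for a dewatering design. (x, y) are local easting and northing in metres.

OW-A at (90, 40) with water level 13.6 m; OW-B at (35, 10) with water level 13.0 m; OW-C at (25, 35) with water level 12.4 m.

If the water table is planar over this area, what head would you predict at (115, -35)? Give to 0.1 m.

With h = a·x + b·y + c and OW-A as origin, the differences give:
  (-55)·a + (-30)·b = -0.6
  (-65)·a + (-5)·b = -1.2
Eliminate b (×(-5) and ×(-30), subtract): -1675·a = -33.00 → a = ∂h/∂x = +0.01970
Back-substitute: b = ∂h/∂y = -0.01612.
h(115, -35) = 13.6 + (+0.01970)·(25) + (-0.01612)·(-75) = 13.6 +0.493 +1.209 = 15.301 m.

15.3 m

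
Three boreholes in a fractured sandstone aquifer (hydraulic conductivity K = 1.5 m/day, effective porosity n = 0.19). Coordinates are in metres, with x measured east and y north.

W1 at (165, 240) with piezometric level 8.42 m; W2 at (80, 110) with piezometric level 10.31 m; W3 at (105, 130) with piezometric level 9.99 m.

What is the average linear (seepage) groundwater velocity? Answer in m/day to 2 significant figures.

0.10 m/day

Three-point gradient (reference W1): Δ to W2 = (-85, -130, +1.89), Δ to W3 = (-60, -110, +1.57).
∂h/∂x = -0.002452, ∂h/∂y = -0.01294 (det = 1550).
|∇h| = √(-0.002452² + -0.01294²) = 0.01317
Seepage velocity v = K·i/n = 1.5 × 0.01317 / 0.19 = 0.104 m/day.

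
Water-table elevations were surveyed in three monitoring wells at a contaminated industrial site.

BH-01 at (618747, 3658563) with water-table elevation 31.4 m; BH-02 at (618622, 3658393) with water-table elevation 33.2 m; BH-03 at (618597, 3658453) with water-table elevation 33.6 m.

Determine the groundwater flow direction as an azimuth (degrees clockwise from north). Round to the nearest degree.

092°

Differences from BH-01: to BH-02 (Δx, Δy, Δh) = (-125, -170, +1.8); to BH-03 = (-150, -110, +2.2).
Determinant of the coordinate differences = (-125)·(-110) − (-150)·(-170) = -11750.
∂h/∂x = [(+1.8)·(-110) − (+2.2)·(-170)] / -11750 = -0.01498
∂h/∂y = [(-125)·(+2.2) − (-150)·(+1.8)] / -11750 = +0.0004255
Flow direction (−∇h) has components (+0.01498 E, -0.0004255 N).
Azimuth = atan2(E, N) = atan2(+0.01498, -0.0004255) = 91.6° ≈ 092°.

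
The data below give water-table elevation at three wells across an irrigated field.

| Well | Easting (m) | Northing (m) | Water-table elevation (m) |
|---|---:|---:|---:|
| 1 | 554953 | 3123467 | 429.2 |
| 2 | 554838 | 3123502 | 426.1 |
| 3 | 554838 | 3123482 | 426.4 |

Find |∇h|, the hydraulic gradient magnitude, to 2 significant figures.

0.027

Differences from 1: to 2 (Δx, Δy, Δh) = (-115, 35, -3.1); to 3 = (-115, 15, -2.8).
Determinant of the coordinate differences = (-115)·15 − (-115)·35 = 2300.
∂h/∂x = [(-3.1)·15 − (-2.8)·35] / 2300 = +0.02239
∂h/∂y = [(-115)·(-2.8) − (-115)·(-3.1)] / 2300 = -0.01500
|∇h| = √(0.02239² + -0.01500²) = 0.02695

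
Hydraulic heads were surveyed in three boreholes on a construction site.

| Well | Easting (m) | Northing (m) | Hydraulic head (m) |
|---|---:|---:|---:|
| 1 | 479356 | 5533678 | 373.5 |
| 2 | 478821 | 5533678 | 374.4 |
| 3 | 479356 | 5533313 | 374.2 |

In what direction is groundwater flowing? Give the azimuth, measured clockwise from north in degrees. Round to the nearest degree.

041°

∂h/∂x = (374.4 − 373.5) / (478821 − 479356) = -0.001682
∂h/∂y = (374.2 − 373.5) / (5533313 − 5533678) = -0.001918
Flow direction (−∇h) has components (+0.001682 E, +0.001918 N).
Azimuth = atan2(E, N) = atan2(+0.001682, +0.001918) = 41.3° ≈ 041°.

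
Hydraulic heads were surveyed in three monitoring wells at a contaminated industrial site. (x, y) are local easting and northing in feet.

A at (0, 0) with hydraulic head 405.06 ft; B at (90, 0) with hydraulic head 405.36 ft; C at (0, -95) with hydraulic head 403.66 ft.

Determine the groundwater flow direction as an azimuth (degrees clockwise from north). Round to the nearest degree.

193°

∂h/∂x = (405.36 − 405.06) / (90 − 0) = +0.003333
∂h/∂y = (403.66 − 405.06) / (-95 − 0) = +0.01474
Flow direction (−∇h) has components (-0.003333 E, -0.01474 N).
Azimuth = atan2(E, N) = atan2(-0.003333, -0.01474) = 192.7° ≈ 193°.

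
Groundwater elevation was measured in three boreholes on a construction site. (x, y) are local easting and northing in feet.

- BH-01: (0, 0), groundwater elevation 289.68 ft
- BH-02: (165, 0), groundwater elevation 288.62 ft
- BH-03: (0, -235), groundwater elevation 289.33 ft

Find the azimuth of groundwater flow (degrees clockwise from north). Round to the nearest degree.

103°

∂h/∂x = (288.62 − 289.68) / (165 − 0) = -0.006424
∂h/∂y = (289.33 − 289.68) / (-235 − 0) = +0.001489
Flow direction (−∇h) has components (+0.006424 E, -0.001489 N).
Azimuth = atan2(E, N) = atan2(+0.006424, -0.001489) = 103.1° ≈ 103°.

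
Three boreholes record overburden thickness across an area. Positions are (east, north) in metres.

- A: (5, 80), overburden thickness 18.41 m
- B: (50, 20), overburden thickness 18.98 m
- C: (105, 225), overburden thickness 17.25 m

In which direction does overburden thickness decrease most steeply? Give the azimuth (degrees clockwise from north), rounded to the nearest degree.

With d = a·x + b·y + c and A as origin, the differences give:
  45·a + (-60)·b = +0.57
  100·a + 145·b = -1.16
Eliminate b (×145 and ×(-60), subtract): 12525·a = 13.050 → a = ∂d/∂x = +0.001042
Back-substitute: b = ∂d/∂y = -0.008719.
Steepest decrease is along −∇f: components (-0.001042 E, +0.008719 N).
Azimuth = atan2(-0.001042, +0.008719) = 353.2° ≈ 353°.

353°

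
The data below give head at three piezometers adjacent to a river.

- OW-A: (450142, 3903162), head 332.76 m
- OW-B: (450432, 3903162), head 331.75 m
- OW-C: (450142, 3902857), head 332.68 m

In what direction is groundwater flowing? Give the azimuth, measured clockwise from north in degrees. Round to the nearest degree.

∂h/∂x = (331.75 − 332.76) / (450432 − 450142) = -0.003483
∂h/∂y = (332.68 − 332.76) / (3902857 − 3903162) = +0.0002623
Flow direction (−∇h) has components (+0.003483 E, -0.0002623 N).
Azimuth = atan2(E, N) = atan2(+0.003483, -0.0002623) = 94.3° ≈ 094°.

094°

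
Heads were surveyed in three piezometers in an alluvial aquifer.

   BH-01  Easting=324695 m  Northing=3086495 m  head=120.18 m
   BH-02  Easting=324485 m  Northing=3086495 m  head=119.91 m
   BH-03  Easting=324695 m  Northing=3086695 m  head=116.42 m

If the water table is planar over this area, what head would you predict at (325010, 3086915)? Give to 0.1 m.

∂h/∂x = (119.91 − 120.18) / (324485 − 324695) = +0.001286
∂h/∂y = (116.42 − 120.18) / (3086695 − 3086495) = -0.01880
h(325010, 3086915) = 120.18 + (+0.001286)·(315) + (-0.01880)·(420) = 120.18 +0.405 -7.896 = 112.689 m.

112.7 m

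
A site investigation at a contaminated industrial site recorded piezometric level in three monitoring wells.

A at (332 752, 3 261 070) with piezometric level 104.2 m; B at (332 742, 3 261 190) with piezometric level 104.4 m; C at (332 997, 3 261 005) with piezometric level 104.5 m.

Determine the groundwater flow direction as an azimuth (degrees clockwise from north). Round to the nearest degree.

223°

With h = a·x + b·y + c and A as origin, the differences give:
  (-10)·a + 120·b = +0.2
  245·a + (-65)·b = +0.3
Eliminate b (×(-65) and ×120, subtract): -28750·a = -49.00 → a = ∂h/∂x = +0.001704
Back-substitute: b = ∂h/∂y = +0.001809.
Flow direction (−∇h) has components (-0.001704 E, -0.001809 N).
Azimuth = atan2(E, N) = atan2(-0.001704, -0.001809) = 223.3° ≈ 223°.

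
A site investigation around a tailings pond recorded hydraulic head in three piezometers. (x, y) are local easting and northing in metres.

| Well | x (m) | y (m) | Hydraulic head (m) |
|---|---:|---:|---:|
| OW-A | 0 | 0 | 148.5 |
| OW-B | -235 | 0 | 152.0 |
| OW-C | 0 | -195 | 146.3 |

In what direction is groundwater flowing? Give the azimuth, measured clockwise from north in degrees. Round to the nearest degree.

∂h/∂x = (152.0 − 148.5) / (-235 − 0) = -0.01489
∂h/∂y = (146.3 − 148.5) / (-195 − 0) = +0.01128
Flow direction (−∇h) has components (+0.01489 E, -0.01128 N).
Azimuth = atan2(E, N) = atan2(+0.01489, -0.01128) = 127.1° ≈ 127°.

127°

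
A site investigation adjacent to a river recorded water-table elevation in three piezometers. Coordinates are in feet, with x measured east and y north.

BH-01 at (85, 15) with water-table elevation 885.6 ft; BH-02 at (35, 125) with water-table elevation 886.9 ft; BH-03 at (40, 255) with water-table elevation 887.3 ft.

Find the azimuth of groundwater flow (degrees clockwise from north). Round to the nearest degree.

Taking BH-01 as reference: BH-02−BH-01 = (-50, 110, +1.3); BH-03−BH-01 = (-45, 240, +1.7).
Determinant of the coordinate differences = (-50)·240 − (-45)·110 = -7050.
∂h/∂x = [(+1.3)·240 − (+1.7)·110] / -7050 = -0.01773
∂h/∂y = [(-50)·(+1.7) − (-45)·(+1.3)] / -7050 = +0.003759
Flow direction (−∇h) has components (+0.01773 E, -0.003759 N).
Azimuth = atan2(E, N) = atan2(+0.01773, -0.003759) = 102.0° ≈ 102°.

102°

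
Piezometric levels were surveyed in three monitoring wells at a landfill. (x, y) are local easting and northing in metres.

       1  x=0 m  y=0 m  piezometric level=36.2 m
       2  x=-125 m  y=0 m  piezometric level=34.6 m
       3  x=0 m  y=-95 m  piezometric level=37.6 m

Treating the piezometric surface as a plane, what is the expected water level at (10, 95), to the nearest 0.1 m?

34.9 m

∂h/∂x = (34.6 − 36.2) / (-125 − 0) = +0.01280
∂h/∂y = (37.6 − 36.2) / (-95 − 0) = -0.01474
h(10, 95) = 36.2 + (+0.01280)·(10) + (-0.01474)·(95) = 36.2 +0.128 -1.400 = 34.928 m.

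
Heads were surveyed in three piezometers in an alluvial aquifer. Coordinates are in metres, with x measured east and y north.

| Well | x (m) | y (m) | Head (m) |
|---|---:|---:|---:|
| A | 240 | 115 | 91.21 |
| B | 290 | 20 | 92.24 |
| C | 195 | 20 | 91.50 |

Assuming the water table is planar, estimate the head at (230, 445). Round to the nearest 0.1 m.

With h = a·x + b·y + c and A as origin, the differences give:
  50·a + (-95)·b = +1.03
  (-45)·a + (-95)·b = +0.29
Eliminate b (×(-95) and ×(-95), subtract): -9025·a = -70.300 → a = ∂h/∂x = +0.007789
Back-substitute: b = ∂h/∂y = -0.006742.
h(230, 445) = 91.21 + (+0.007789)·(-10) + (-0.006742)·(330) = 91.21 -0.078 -2.225 = 88.907 m.

88.9 m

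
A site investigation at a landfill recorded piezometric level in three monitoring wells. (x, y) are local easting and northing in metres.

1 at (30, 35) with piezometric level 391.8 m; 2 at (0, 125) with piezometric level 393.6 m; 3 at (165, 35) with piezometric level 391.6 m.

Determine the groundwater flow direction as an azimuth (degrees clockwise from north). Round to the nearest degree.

176°

Differences from 1: to 2 (Δx, Δy, Δh) = (-30, 90, +1.8); to 3 = (135, 0, -0.2).
Determinant of the coordinate differences = (-30)·0 − 135·90 = -12150.
∂h/∂x = [(+1.8)·0 − (-0.2)·90] / -12150 = -0.001481
∂h/∂y = [(-30)·(-0.2) − 135·(+1.8)] / -12150 = +0.01951
Flow direction (−∇h) has components (+0.001481 E, -0.01951 N).
Azimuth = atan2(E, N) = atan2(+0.001481, -0.01951) = 175.7° ≈ 176°.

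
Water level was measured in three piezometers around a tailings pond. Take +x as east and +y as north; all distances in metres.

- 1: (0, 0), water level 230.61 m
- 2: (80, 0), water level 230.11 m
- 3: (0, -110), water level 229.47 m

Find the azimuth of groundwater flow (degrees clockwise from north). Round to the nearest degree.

149°

∂h/∂x = (230.11 − 230.61) / (80 − 0) = -0.006250
∂h/∂y = (229.47 − 230.61) / (-110 − 0) = +0.01036
Flow direction (−∇h) has components (+0.006250 E, -0.01036 N).
Azimuth = atan2(E, N) = atan2(+0.006250, -0.01036) = 148.9° ≈ 149°.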